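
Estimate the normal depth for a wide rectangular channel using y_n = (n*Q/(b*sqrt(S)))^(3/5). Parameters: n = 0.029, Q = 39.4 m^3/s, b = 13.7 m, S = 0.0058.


We use the wide-channel approximation y_n = (n*Q/(b*sqrt(S)))^(3/5).
sqrt(S) = sqrt(0.0058) = 0.076158.
Numerator: n*Q = 0.029 * 39.4 = 1.1426.
Denominator: b*sqrt(S) = 13.7 * 0.076158 = 1.043365.
arg = 1.0951.
y_n = 1.0951^(3/5) = 1.056 m.

1.056


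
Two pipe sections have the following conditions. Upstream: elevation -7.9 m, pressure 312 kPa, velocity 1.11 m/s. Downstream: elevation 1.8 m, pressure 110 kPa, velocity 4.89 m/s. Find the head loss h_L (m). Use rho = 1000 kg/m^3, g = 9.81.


Total head at each section: H = z + p/(rho*g) + V^2/(2g).
H1 = -7.9 + 312*1000/(1000*9.81) + 1.11^2/(2*9.81)
   = -7.9 + 31.804 + 0.0628
   = 23.967 m.
H2 = 1.8 + 110*1000/(1000*9.81) + 4.89^2/(2*9.81)
   = 1.8 + 11.213 + 1.2188
   = 14.232 m.
h_L = H1 - H2 = 23.967 - 14.232 = 9.735 m.

9.735


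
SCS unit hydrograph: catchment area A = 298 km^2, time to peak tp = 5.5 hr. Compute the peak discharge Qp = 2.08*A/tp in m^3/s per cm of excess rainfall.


SCS formula: Qp = 2.08 * A / tp.
Qp = 2.08 * 298 / 5.5
   = 619.84 / 5.5
   = 112.7 m^3/s per cm.

112.7


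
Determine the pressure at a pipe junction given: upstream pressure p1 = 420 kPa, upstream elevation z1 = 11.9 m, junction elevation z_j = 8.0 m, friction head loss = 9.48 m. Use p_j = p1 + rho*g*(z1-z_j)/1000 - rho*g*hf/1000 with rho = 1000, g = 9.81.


Junction pressure: p_j = p1 + rho*g*(z1 - z_j)/1000 - rho*g*hf/1000.
Elevation term = 1000*9.81*(11.9 - 8.0)/1000 = 38.259 kPa.
Friction term = 1000*9.81*9.48/1000 = 92.999 kPa.
p_j = 420 + 38.259 - 92.999 = 365.26 kPa.

365.26


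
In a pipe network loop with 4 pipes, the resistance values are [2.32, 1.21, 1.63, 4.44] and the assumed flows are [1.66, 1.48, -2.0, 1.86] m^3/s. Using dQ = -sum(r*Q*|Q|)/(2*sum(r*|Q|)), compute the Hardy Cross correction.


Numerator terms (r*Q*|Q|): 2.32*1.66*|1.66| = 6.393; 1.21*1.48*|1.48| = 2.6504; 1.63*-2.0*|-2.0| = -6.52; 4.44*1.86*|1.86| = 15.3606.
Sum of numerator = 17.884.
Denominator terms (r*|Q|): 2.32*|1.66| = 3.8512; 1.21*|1.48| = 1.7908; 1.63*|-2.0| = 3.26; 4.44*|1.86| = 8.2584.
2 * sum of denominator = 2 * 17.1604 = 34.3208.
dQ = -17.884 / 34.3208 = -0.5211 m^3/s.

-0.5211


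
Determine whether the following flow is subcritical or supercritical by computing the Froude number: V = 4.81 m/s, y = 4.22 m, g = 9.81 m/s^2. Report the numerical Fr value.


The Froude number is defined as Fr = V / sqrt(g*y).
g*y = 9.81 * 4.22 = 41.3982.
sqrt(g*y) = sqrt(41.3982) = 6.4341.
Fr = 4.81 / 6.4341 = 0.7476.
Since Fr < 1, the flow is subcritical.

0.7476


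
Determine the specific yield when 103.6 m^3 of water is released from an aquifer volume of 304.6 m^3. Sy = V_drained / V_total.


Specific yield Sy = Volume drained / Total volume.
Sy = 103.6 / 304.6
   = 0.3401.

0.3401


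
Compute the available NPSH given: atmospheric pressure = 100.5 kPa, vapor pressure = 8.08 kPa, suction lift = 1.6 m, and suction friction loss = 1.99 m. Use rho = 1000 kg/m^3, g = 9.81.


NPSHa = p_atm/(rho*g) - z_s - hf_s - p_vap/(rho*g).
p_atm/(rho*g) = 100.5*1000 / (1000*9.81) = 10.245 m.
p_vap/(rho*g) = 8.08*1000 / (1000*9.81) = 0.824 m.
NPSHa = 10.245 - 1.6 - 1.99 - 0.824
      = 5.83 m.

5.83


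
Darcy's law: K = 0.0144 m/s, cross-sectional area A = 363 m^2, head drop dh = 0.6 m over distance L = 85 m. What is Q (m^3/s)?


Darcy's law: Q = K * A * i, where i = dh/L.
Hydraulic gradient i = 0.6 / 85 = 0.007059.
Q = 0.0144 * 363 * 0.007059
  = 0.0369 m^3/s.

0.0369


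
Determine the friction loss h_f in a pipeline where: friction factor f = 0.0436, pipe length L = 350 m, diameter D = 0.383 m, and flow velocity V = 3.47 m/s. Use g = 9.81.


Darcy-Weisbach equation: h_f = f * (L/D) * V^2/(2g).
f * L/D = 0.0436 * 350/0.383 = 39.8433.
V^2/(2g) = 3.47^2 / (2*9.81) = 12.0409 / 19.62 = 0.6137 m.
h_f = 39.8433 * 0.6137 = 24.452 m.

24.452


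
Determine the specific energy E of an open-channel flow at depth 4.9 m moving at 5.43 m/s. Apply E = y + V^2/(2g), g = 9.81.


Specific energy E = y + V^2/(2g).
Velocity head = V^2/(2g) = 5.43^2 / (2*9.81) = 29.4849 / 19.62 = 1.5028 m.
E = 4.9 + 1.5028 = 6.4028 m.

6.4028


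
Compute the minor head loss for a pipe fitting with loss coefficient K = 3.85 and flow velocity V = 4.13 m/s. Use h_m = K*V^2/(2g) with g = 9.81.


Minor loss formula: h_m = K * V^2/(2g).
V^2 = 4.13^2 = 17.0569.
V^2/(2g) = 17.0569 / 19.62 = 0.8694 m.
h_m = 3.85 * 0.8694 = 3.347 m.

3.347


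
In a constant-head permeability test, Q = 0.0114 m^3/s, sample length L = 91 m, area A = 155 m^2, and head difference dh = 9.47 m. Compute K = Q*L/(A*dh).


From K = Q*L / (A*dh):
Numerator: Q*L = 0.0114 * 91 = 1.0374.
Denominator: A*dh = 155 * 9.47 = 1467.85.
K = 1.0374 / 1467.85 = 0.000707 m/s.

0.000707


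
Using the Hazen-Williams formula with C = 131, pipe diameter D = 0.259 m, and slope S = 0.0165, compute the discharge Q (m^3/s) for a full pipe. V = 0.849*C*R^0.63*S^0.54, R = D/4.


For a full circular pipe, R = D/4 = 0.259/4 = 0.0648 m.
V = 0.849 * 131 * 0.0648^0.63 * 0.0165^0.54
  = 0.849 * 131 * 0.178271 * 0.109004
  = 2.1612 m/s.
Pipe area A = pi*D^2/4 = pi*0.259^2/4 = 0.0527 m^2.
Q = A * V = 0.0527 * 2.1612 = 0.1139 m^3/s.

0.1139


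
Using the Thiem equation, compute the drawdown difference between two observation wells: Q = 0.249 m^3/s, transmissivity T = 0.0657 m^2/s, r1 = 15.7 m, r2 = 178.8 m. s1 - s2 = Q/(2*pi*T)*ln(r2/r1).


Thiem equation: s1 - s2 = Q/(2*pi*T) * ln(r2/r1).
ln(r2/r1) = ln(178.8/15.7) = 2.4326.
Q/(2*pi*T) = 0.249 / (2*pi*0.0657) = 0.249 / 0.4128 = 0.6032.
s1 - s2 = 0.6032 * 2.4326 = 1.4673 m.

1.4673


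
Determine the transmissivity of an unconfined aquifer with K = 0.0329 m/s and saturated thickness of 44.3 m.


Transmissivity is defined as T = K * h.
T = 0.0329 * 44.3
  = 1.4575 m^2/s.

1.4575


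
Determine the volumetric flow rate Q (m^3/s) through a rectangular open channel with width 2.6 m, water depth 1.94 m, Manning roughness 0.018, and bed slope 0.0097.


For a rectangular channel, the cross-sectional area A = b * y = 2.6 * 1.94 = 5.04 m^2.
The wetted perimeter P = b + 2y = 2.6 + 2*1.94 = 6.48 m.
Hydraulic radius R = A/P = 5.04/6.48 = 0.7784 m.
Velocity V = (1/n)*R^(2/3)*S^(1/2) = (1/0.018)*0.7784^(2/3)*0.0097^(1/2) = 4.63 m/s.
Discharge Q = A * V = 5.04 * 4.63 = 23.354 m^3/s.

23.354


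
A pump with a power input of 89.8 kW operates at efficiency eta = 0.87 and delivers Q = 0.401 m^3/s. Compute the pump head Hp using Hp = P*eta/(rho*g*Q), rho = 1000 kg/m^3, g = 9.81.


Pump head formula: Hp = P * eta / (rho * g * Q).
Numerator: P * eta = 89.8 * 1000 * 0.87 = 78126.0 W.
Denominator: rho * g * Q = 1000 * 9.81 * 0.401 = 3933.81.
Hp = 78126.0 / 3933.81 = 19.86 m.

19.86


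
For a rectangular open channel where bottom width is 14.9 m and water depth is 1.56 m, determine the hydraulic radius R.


For a rectangular section:
Flow area A = b * y = 14.9 * 1.56 = 23.24 m^2.
Wetted perimeter P = b + 2y = 14.9 + 2*1.56 = 18.02 m.
Hydraulic radius R = A/P = 23.24 / 18.02 = 1.2899 m.

1.2899


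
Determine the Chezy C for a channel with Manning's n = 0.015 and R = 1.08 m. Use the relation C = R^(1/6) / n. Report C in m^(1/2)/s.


The Chezy coefficient relates to Manning's n through C = R^(1/6) / n.
R^(1/6) = 1.08^(1/6) = 1.012909.
C = 1.012909 / 0.015 = 67.53 m^(1/2)/s.

67.53


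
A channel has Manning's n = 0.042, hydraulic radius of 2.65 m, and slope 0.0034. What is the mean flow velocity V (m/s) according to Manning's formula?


Manning's equation gives V = (1/n) * R^(2/3) * S^(1/2).
First, compute R^(2/3) = 2.65^(2/3) = 1.915.
Next, S^(1/2) = 0.0034^(1/2) = 0.05831.
Then 1/n = 1/0.042 = 23.81.
V = 23.81 * 1.915 * 0.05831 = 2.6586 m/s.

2.6586


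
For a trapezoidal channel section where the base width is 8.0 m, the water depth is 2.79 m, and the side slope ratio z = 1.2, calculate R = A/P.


For a trapezoidal section with side slope z:
A = (b + z*y)*y = (8.0 + 1.2*2.79)*2.79 = 31.661 m^2.
P = b + 2*y*sqrt(1 + z^2) = 8.0 + 2*2.79*sqrt(1 + 1.2^2) = 16.716 m.
R = A/P = 31.661 / 16.716 = 1.894 m.

1.894


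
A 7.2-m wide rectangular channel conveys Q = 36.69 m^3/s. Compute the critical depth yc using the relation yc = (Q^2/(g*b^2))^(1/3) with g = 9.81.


Using yc = (Q^2 / (g * b^2))^(1/3):
Q^2 = 36.69^2 = 1346.16.
g * b^2 = 9.81 * 7.2^2 = 9.81 * 51.84 = 508.55.
Q^2 / (g*b^2) = 1346.16 / 508.55 = 2.6471.
yc = 2.6471^(1/3) = 1.3833 m.

1.3833


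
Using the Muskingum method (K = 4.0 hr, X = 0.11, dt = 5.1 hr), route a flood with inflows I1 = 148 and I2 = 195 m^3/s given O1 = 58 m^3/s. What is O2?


Muskingum coefficients:
denom = 2*K*(1-X) + dt = 2*4.0*(1-0.11) + 5.1 = 12.22.
C0 = (dt - 2*K*X)/denom = (5.1 - 2*4.0*0.11)/12.22 = 0.3453.
C1 = (dt + 2*K*X)/denom = (5.1 + 2*4.0*0.11)/12.22 = 0.4894.
C2 = (2*K*(1-X) - dt)/denom = 0.1653.
O2 = C0*I2 + C1*I1 + C2*O1
   = 0.3453*195 + 0.4894*148 + 0.1653*58
   = 149.35 m^3/s.

149.35


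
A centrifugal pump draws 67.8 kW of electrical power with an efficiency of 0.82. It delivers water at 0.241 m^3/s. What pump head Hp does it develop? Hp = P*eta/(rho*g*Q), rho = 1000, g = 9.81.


Pump head formula: Hp = P * eta / (rho * g * Q).
Numerator: P * eta = 67.8 * 1000 * 0.82 = 55596.0 W.
Denominator: rho * g * Q = 1000 * 9.81 * 0.241 = 2364.21.
Hp = 55596.0 / 2364.21 = 23.52 m.

23.52


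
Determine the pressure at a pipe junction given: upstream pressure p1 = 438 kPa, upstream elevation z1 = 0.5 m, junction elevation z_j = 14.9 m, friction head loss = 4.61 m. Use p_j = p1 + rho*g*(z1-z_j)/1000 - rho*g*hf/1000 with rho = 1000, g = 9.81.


Junction pressure: p_j = p1 + rho*g*(z1 - z_j)/1000 - rho*g*hf/1000.
Elevation term = 1000*9.81*(0.5 - 14.9)/1000 = -141.264 kPa.
Friction term = 1000*9.81*4.61/1000 = 45.224 kPa.
p_j = 438 + -141.264 - 45.224 = 251.51 kPa.

251.51


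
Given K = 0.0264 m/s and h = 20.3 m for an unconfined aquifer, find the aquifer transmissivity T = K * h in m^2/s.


Transmissivity is defined as T = K * h.
T = 0.0264 * 20.3
  = 0.5359 m^2/s.

0.5359


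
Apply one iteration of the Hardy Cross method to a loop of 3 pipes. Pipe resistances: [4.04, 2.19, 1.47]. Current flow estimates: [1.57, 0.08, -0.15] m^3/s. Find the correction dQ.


Numerator terms (r*Q*|Q|): 4.04*1.57*|1.57| = 9.9582; 2.19*0.08*|0.08| = 0.014; 1.47*-0.15*|-0.15| = -0.0331.
Sum of numerator = 9.9391.
Denominator terms (r*|Q|): 4.04*|1.57| = 6.3428; 2.19*|0.08| = 0.1752; 1.47*|-0.15| = 0.2205.
2 * sum of denominator = 2 * 6.7385 = 13.477.
dQ = -9.9391 / 13.477 = -0.7375 m^3/s.

-0.7375


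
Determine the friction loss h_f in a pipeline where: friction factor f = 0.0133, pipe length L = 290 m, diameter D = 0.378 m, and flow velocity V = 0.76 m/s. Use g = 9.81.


Darcy-Weisbach equation: h_f = f * (L/D) * V^2/(2g).
f * L/D = 0.0133 * 290/0.378 = 10.2037.
V^2/(2g) = 0.76^2 / (2*9.81) = 0.5776 / 19.62 = 0.0294 m.
h_f = 10.2037 * 0.0294 = 0.3 m.

0.3


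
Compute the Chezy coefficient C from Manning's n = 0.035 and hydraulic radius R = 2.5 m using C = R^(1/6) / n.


The Chezy coefficient relates to Manning's n through C = R^(1/6) / n.
R^(1/6) = 2.5^(1/6) = 1.164993.
C = 1.164993 / 0.035 = 33.29 m^(1/2)/s.

33.29


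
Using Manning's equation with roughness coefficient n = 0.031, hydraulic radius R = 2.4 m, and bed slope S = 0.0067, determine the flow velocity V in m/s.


Manning's equation gives V = (1/n) * R^(2/3) * S^(1/2).
First, compute R^(2/3) = 2.4^(2/3) = 1.7926.
Next, S^(1/2) = 0.0067^(1/2) = 0.081854.
Then 1/n = 1/0.031 = 32.26.
V = 32.26 * 1.7926 * 0.081854 = 4.7331 m/s.

4.7331


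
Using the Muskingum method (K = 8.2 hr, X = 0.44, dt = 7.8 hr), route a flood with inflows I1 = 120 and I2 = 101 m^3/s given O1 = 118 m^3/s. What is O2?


Muskingum coefficients:
denom = 2*K*(1-X) + dt = 2*8.2*(1-0.44) + 7.8 = 16.984.
C0 = (dt - 2*K*X)/denom = (7.8 - 2*8.2*0.44)/16.984 = 0.0344.
C1 = (dt + 2*K*X)/denom = (7.8 + 2*8.2*0.44)/16.984 = 0.8841.
C2 = (2*K*(1-X) - dt)/denom = 0.0815.
O2 = C0*I2 + C1*I1 + C2*O1
   = 0.0344*101 + 0.8841*120 + 0.0815*118
   = 119.18 m^3/s.

119.18


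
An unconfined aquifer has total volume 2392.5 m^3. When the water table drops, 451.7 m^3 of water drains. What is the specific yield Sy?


Specific yield Sy = Volume drained / Total volume.
Sy = 451.7 / 2392.5
   = 0.1888.

0.1888


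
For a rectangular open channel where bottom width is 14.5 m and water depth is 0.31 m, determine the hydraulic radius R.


For a rectangular section:
Flow area A = b * y = 14.5 * 0.31 = 4.5 m^2.
Wetted perimeter P = b + 2y = 14.5 + 2*0.31 = 15.12 m.
Hydraulic radius R = A/P = 4.5 / 15.12 = 0.2973 m.

0.2973


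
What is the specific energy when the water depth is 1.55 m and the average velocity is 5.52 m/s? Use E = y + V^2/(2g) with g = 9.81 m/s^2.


Specific energy E = y + V^2/(2g).
Velocity head = V^2/(2g) = 5.52^2 / (2*9.81) = 30.4704 / 19.62 = 1.553 m.
E = 1.55 + 1.553 = 3.103 m.

3.103


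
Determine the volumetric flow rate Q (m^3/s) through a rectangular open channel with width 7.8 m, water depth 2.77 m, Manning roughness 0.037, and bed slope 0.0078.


For a rectangular channel, the cross-sectional area A = b * y = 7.8 * 2.77 = 21.61 m^2.
The wetted perimeter P = b + 2y = 7.8 + 2*2.77 = 13.34 m.
Hydraulic radius R = A/P = 21.61/13.34 = 1.6196 m.
Velocity V = (1/n)*R^(2/3)*S^(1/2) = (1/0.037)*1.6196^(2/3)*0.0078^(1/2) = 3.292 m/s.
Discharge Q = A * V = 21.61 * 3.292 = 71.127 m^3/s.

71.127


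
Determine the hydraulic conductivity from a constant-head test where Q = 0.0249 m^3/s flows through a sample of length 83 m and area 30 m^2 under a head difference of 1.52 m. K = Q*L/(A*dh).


From K = Q*L / (A*dh):
Numerator: Q*L = 0.0249 * 83 = 2.0667.
Denominator: A*dh = 30 * 1.52 = 45.6.
K = 2.0667 / 45.6 = 0.045322 m/s.

0.045322


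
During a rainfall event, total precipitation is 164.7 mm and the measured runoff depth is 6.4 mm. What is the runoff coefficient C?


The runoff coefficient C = runoff depth / rainfall depth.
C = 6.4 / 164.7
  = 0.0389.

0.0389


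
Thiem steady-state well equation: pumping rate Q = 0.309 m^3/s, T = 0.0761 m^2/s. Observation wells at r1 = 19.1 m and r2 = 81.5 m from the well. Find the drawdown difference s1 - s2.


Thiem equation: s1 - s2 = Q/(2*pi*T) * ln(r2/r1).
ln(r2/r1) = ln(81.5/19.1) = 1.4509.
Q/(2*pi*T) = 0.309 / (2*pi*0.0761) = 0.309 / 0.4782 = 0.6462.
s1 - s2 = 0.6462 * 1.4509 = 0.9376 m.

0.9376


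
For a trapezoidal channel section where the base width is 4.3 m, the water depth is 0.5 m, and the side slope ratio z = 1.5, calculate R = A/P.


For a trapezoidal section with side slope z:
A = (b + z*y)*y = (4.3 + 1.5*0.5)*0.5 = 2.525 m^2.
P = b + 2*y*sqrt(1 + z^2) = 4.3 + 2*0.5*sqrt(1 + 1.5^2) = 6.103 m.
R = A/P = 2.525 / 6.103 = 0.4137 m.

0.4137


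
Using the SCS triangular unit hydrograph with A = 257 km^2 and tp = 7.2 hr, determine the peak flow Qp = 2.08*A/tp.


SCS formula: Qp = 2.08 * A / tp.
Qp = 2.08 * 257 / 7.2
   = 534.56 / 7.2
   = 74.24 m^3/s per cm.

74.24


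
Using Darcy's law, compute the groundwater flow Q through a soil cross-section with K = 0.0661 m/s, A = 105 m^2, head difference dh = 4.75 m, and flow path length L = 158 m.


Darcy's law: Q = K * A * i, where i = dh/L.
Hydraulic gradient i = 4.75 / 158 = 0.030063.
Q = 0.0661 * 105 * 0.030063
  = 0.2087 m^3/s.

0.2087


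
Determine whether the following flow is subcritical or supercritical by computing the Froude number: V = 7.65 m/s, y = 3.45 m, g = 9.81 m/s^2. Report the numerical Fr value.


The Froude number is defined as Fr = V / sqrt(g*y).
g*y = 9.81 * 3.45 = 33.8445.
sqrt(g*y) = sqrt(33.8445) = 5.8176.
Fr = 7.65 / 5.8176 = 1.315.
Since Fr > 1, the flow is supercritical.

1.315


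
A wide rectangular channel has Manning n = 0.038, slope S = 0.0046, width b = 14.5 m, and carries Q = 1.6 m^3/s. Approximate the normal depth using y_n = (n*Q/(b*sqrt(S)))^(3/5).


We use the wide-channel approximation y_n = (n*Q/(b*sqrt(S)))^(3/5).
sqrt(S) = sqrt(0.0046) = 0.067823.
Numerator: n*Q = 0.038 * 1.6 = 0.0608.
Denominator: b*sqrt(S) = 14.5 * 0.067823 = 0.983433.
arg = 0.0618.
y_n = 0.0618^(3/5) = 0.1882 m.

0.1882


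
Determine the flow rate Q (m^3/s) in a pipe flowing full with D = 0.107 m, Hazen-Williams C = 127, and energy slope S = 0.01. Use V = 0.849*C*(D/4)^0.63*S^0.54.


For a full circular pipe, R = D/4 = 0.107/4 = 0.0267 m.
V = 0.849 * 127 * 0.0267^0.63 * 0.01^0.54
  = 0.849 * 127 * 0.102144 * 0.083176
  = 0.9161 m/s.
Pipe area A = pi*D^2/4 = pi*0.107^2/4 = 0.009 m^2.
Q = A * V = 0.009 * 0.9161 = 0.0082 m^3/s.

0.0082


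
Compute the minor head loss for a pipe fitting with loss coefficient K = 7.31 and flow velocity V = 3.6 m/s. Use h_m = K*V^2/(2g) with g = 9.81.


Minor loss formula: h_m = K * V^2/(2g).
V^2 = 3.6^2 = 12.96.
V^2/(2g) = 12.96 / 19.62 = 0.6606 m.
h_m = 7.31 * 0.6606 = 4.8286 m.

4.8286


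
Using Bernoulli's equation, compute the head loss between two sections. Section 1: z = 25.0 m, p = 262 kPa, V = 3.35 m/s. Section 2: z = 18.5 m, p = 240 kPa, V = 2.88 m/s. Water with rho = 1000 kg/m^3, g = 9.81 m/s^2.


Total head at each section: H = z + p/(rho*g) + V^2/(2g).
H1 = 25.0 + 262*1000/(1000*9.81) + 3.35^2/(2*9.81)
   = 25.0 + 26.707 + 0.572
   = 52.279 m.
H2 = 18.5 + 240*1000/(1000*9.81) + 2.88^2/(2*9.81)
   = 18.5 + 24.465 + 0.4228
   = 43.388 m.
h_L = H1 - H2 = 52.279 - 43.388 = 8.892 m.

8.892


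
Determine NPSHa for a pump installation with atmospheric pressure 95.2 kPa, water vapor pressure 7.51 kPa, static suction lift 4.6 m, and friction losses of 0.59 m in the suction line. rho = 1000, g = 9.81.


NPSHa = p_atm/(rho*g) - z_s - hf_s - p_vap/(rho*g).
p_atm/(rho*g) = 95.2*1000 / (1000*9.81) = 9.704 m.
p_vap/(rho*g) = 7.51*1000 / (1000*9.81) = 0.766 m.
NPSHa = 9.704 - 4.6 - 0.59 - 0.766
      = 3.75 m.

3.75


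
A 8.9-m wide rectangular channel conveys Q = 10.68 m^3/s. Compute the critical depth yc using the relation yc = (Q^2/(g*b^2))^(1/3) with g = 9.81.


Using yc = (Q^2 / (g * b^2))^(1/3):
Q^2 = 10.68^2 = 114.06.
g * b^2 = 9.81 * 8.9^2 = 9.81 * 79.21 = 777.05.
Q^2 / (g*b^2) = 114.06 / 777.05 = 0.1468.
yc = 0.1468^(1/3) = 0.5275 m.

0.5275


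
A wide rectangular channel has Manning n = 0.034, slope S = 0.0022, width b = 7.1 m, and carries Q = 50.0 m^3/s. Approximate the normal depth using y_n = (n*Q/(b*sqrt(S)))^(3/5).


We use the wide-channel approximation y_n = (n*Q/(b*sqrt(S)))^(3/5).
sqrt(S) = sqrt(0.0022) = 0.046904.
Numerator: n*Q = 0.034 * 50.0 = 1.7.
Denominator: b*sqrt(S) = 7.1 * 0.046904 = 0.333018.
arg = 5.1048.
y_n = 5.1048^(3/5) = 2.6594 m.

2.6594


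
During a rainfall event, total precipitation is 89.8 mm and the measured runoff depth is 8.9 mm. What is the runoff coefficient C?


The runoff coefficient C = runoff depth / rainfall depth.
C = 8.9 / 89.8
  = 0.0991.

0.0991


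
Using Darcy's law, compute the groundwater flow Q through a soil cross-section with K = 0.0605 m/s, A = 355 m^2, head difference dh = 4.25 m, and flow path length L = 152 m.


Darcy's law: Q = K * A * i, where i = dh/L.
Hydraulic gradient i = 4.25 / 152 = 0.027961.
Q = 0.0605 * 355 * 0.027961
  = 0.6005 m^3/s.

0.6005


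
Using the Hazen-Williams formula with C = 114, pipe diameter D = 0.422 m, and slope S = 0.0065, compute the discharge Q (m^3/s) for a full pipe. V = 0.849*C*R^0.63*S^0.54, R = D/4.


For a full circular pipe, R = D/4 = 0.422/4 = 0.1055 m.
V = 0.849 * 114 * 0.1055^0.63 * 0.0065^0.54
  = 0.849 * 114 * 0.242465 * 0.065913
  = 1.5468 m/s.
Pipe area A = pi*D^2/4 = pi*0.422^2/4 = 0.1399 m^2.
Q = A * V = 0.1399 * 1.5468 = 0.2163 m^3/s.

0.2163


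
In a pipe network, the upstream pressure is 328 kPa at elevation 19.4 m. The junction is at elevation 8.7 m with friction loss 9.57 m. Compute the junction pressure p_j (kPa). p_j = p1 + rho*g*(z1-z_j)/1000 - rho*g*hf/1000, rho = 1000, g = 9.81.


Junction pressure: p_j = p1 + rho*g*(z1 - z_j)/1000 - rho*g*hf/1000.
Elevation term = 1000*9.81*(19.4 - 8.7)/1000 = 104.967 kPa.
Friction term = 1000*9.81*9.57/1000 = 93.882 kPa.
p_j = 328 + 104.967 - 93.882 = 339.09 kPa.

339.09


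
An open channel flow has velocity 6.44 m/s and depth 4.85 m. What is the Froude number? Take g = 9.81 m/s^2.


The Froude number is defined as Fr = V / sqrt(g*y).
g*y = 9.81 * 4.85 = 47.5785.
sqrt(g*y) = sqrt(47.5785) = 6.8977.
Fr = 6.44 / 6.8977 = 0.9336.

0.9336


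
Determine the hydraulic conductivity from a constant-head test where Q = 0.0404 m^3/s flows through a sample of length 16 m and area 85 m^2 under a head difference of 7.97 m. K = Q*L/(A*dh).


From K = Q*L / (A*dh):
Numerator: Q*L = 0.0404 * 16 = 0.6464.
Denominator: A*dh = 85 * 7.97 = 677.45.
K = 0.6464 / 677.45 = 0.000954 m/s.

0.000954


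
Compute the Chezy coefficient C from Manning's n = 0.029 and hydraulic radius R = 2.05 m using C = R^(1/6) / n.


The Chezy coefficient relates to Manning's n through C = R^(1/6) / n.
R^(1/6) = 2.05^(1/6) = 1.127091.
C = 1.127091 / 0.029 = 38.87 m^(1/2)/s.

38.87


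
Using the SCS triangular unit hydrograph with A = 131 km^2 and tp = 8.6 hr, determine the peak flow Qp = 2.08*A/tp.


SCS formula: Qp = 2.08 * A / tp.
Qp = 2.08 * 131 / 8.6
   = 272.48 / 8.6
   = 31.68 m^3/s per cm.

31.68


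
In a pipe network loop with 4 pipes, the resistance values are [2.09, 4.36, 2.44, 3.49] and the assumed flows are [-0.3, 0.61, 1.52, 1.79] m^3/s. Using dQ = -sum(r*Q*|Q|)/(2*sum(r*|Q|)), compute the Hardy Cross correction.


Numerator terms (r*Q*|Q|): 2.09*-0.3*|-0.3| = -0.1881; 4.36*0.61*|0.61| = 1.6224; 2.44*1.52*|1.52| = 5.6374; 3.49*1.79*|1.79| = 11.1823.
Sum of numerator = 18.2539.
Denominator terms (r*|Q|): 2.09*|-0.3| = 0.627; 4.36*|0.61| = 2.6596; 2.44*|1.52| = 3.7088; 3.49*|1.79| = 6.2471.
2 * sum of denominator = 2 * 13.2425 = 26.485.
dQ = -18.2539 / 26.485 = -0.6892 m^3/s.

-0.6892


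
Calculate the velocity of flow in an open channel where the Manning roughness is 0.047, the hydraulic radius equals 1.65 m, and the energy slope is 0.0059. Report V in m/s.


Manning's equation gives V = (1/n) * R^(2/3) * S^(1/2).
First, compute R^(2/3) = 1.65^(2/3) = 1.3963.
Next, S^(1/2) = 0.0059^(1/2) = 0.076811.
Then 1/n = 1/0.047 = 21.28.
V = 21.28 * 1.3963 * 0.076811 = 2.282 m/s.

2.282


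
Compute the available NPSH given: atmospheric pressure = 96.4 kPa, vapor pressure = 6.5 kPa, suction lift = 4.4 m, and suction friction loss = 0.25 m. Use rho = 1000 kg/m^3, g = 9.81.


NPSHa = p_atm/(rho*g) - z_s - hf_s - p_vap/(rho*g).
p_atm/(rho*g) = 96.4*1000 / (1000*9.81) = 9.827 m.
p_vap/(rho*g) = 6.5*1000 / (1000*9.81) = 0.663 m.
NPSHa = 9.827 - 4.4 - 0.25 - 0.663
      = 4.51 m.

4.51


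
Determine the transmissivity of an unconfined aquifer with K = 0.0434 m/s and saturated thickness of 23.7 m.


Transmissivity is defined as T = K * h.
T = 0.0434 * 23.7
  = 1.0286 m^2/s.

1.0286


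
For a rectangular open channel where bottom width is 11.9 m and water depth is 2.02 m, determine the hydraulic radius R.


For a rectangular section:
Flow area A = b * y = 11.9 * 2.02 = 24.04 m^2.
Wetted perimeter P = b + 2y = 11.9 + 2*2.02 = 15.94 m.
Hydraulic radius R = A/P = 24.04 / 15.94 = 1.508 m.

1.508


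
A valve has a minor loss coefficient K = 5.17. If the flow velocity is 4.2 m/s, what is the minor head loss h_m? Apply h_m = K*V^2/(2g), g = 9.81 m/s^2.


Minor loss formula: h_m = K * V^2/(2g).
V^2 = 4.2^2 = 17.64.
V^2/(2g) = 17.64 / 19.62 = 0.8991 m.
h_m = 5.17 * 0.8991 = 4.6483 m.

4.6483


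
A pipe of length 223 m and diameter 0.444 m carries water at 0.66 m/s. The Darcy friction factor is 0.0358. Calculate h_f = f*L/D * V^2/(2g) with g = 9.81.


Darcy-Weisbach equation: h_f = f * (L/D) * V^2/(2g).
f * L/D = 0.0358 * 223/0.444 = 17.9806.
V^2/(2g) = 0.66^2 / (2*9.81) = 0.4356 / 19.62 = 0.0222 m.
h_f = 17.9806 * 0.0222 = 0.399 m.

0.399


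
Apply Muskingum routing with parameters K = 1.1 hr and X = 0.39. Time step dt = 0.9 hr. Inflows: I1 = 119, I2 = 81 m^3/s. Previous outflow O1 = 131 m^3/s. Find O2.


Muskingum coefficients:
denom = 2*K*(1-X) + dt = 2*1.1*(1-0.39) + 0.9 = 2.242.
C0 = (dt - 2*K*X)/denom = (0.9 - 2*1.1*0.39)/2.242 = 0.0187.
C1 = (dt + 2*K*X)/denom = (0.9 + 2*1.1*0.39)/2.242 = 0.7841.
C2 = (2*K*(1-X) - dt)/denom = 0.1971.
O2 = C0*I2 + C1*I1 + C2*O1
   = 0.0187*81 + 0.7841*119 + 0.1971*131
   = 120.65 m^3/s.

120.65


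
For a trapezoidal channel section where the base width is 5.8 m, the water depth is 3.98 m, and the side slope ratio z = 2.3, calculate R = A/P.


For a trapezoidal section with side slope z:
A = (b + z*y)*y = (5.8 + 2.3*3.98)*3.98 = 59.517 m^2.
P = b + 2*y*sqrt(1 + z^2) = 5.8 + 2*3.98*sqrt(1 + 2.3^2) = 25.764 m.
R = A/P = 59.517 / 25.764 = 2.3101 m.

2.3101


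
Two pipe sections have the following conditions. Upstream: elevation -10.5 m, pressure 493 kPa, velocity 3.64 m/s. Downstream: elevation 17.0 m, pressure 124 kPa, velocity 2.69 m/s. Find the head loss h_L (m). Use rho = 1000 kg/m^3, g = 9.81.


Total head at each section: H = z + p/(rho*g) + V^2/(2g).
H1 = -10.5 + 493*1000/(1000*9.81) + 3.64^2/(2*9.81)
   = -10.5 + 50.255 + 0.6753
   = 40.43 m.
H2 = 17.0 + 124*1000/(1000*9.81) + 2.69^2/(2*9.81)
   = 17.0 + 12.64 + 0.3688
   = 30.009 m.
h_L = H1 - H2 = 40.43 - 30.009 = 10.421 m.

10.421


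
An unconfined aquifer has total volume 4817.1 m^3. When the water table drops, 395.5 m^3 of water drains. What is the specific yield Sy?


Specific yield Sy = Volume drained / Total volume.
Sy = 395.5 / 4817.1
   = 0.0821.

0.0821


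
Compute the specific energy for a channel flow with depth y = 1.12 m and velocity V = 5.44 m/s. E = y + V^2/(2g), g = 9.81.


Specific energy E = y + V^2/(2g).
Velocity head = V^2/(2g) = 5.44^2 / (2*9.81) = 29.5936 / 19.62 = 1.5083 m.
E = 1.12 + 1.5083 = 2.6283 m.

2.6283


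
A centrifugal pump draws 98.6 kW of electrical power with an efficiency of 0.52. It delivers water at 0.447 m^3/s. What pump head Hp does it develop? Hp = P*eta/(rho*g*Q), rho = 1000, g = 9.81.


Pump head formula: Hp = P * eta / (rho * g * Q).
Numerator: P * eta = 98.6 * 1000 * 0.52 = 51272.0 W.
Denominator: rho * g * Q = 1000 * 9.81 * 0.447 = 4385.07.
Hp = 51272.0 / 4385.07 = 11.69 m.

11.69


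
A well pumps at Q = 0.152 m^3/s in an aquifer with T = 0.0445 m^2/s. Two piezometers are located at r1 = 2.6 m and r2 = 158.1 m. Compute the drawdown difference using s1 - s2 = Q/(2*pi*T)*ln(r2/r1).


Thiem equation: s1 - s2 = Q/(2*pi*T) * ln(r2/r1).
ln(r2/r1) = ln(158.1/2.6) = 4.1077.
Q/(2*pi*T) = 0.152 / (2*pi*0.0445) = 0.152 / 0.2796 = 0.5436.
s1 - s2 = 0.5436 * 4.1077 = 2.2331 m.

2.2331


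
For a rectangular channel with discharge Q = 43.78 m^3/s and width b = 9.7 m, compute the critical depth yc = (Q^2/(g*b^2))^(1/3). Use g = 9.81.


Using yc = (Q^2 / (g * b^2))^(1/3):
Q^2 = 43.78^2 = 1916.69.
g * b^2 = 9.81 * 9.7^2 = 9.81 * 94.09 = 923.02.
Q^2 / (g*b^2) = 1916.69 / 923.02 = 2.0765.
yc = 2.0765^(1/3) = 1.2758 m.

1.2758


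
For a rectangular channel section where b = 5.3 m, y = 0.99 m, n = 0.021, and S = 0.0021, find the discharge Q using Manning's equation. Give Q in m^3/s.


For a rectangular channel, the cross-sectional area A = b * y = 5.3 * 0.99 = 5.25 m^2.
The wetted perimeter P = b + 2y = 5.3 + 2*0.99 = 7.28 m.
Hydraulic radius R = A/P = 5.25/7.28 = 0.7207 m.
Velocity V = (1/n)*R^(2/3)*S^(1/2) = (1/0.021)*0.7207^(2/3)*0.0021^(1/2) = 1.7542 m/s.
Discharge Q = A * V = 5.25 * 1.7542 = 9.204 m^3/s.

9.204


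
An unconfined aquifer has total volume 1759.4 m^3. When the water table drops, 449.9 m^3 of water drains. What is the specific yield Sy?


Specific yield Sy = Volume drained / Total volume.
Sy = 449.9 / 1759.4
   = 0.2557.

0.2557


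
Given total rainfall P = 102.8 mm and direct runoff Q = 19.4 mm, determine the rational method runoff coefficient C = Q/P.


The runoff coefficient C = runoff depth / rainfall depth.
C = 19.4 / 102.8
  = 0.1887.

0.1887


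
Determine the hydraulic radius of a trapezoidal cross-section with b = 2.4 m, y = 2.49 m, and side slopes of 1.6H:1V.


For a trapezoidal section with side slope z:
A = (b + z*y)*y = (2.4 + 1.6*2.49)*2.49 = 15.896 m^2.
P = b + 2*y*sqrt(1 + z^2) = 2.4 + 2*2.49*sqrt(1 + 1.6^2) = 11.796 m.
R = A/P = 15.896 / 11.796 = 1.3476 m.

1.3476


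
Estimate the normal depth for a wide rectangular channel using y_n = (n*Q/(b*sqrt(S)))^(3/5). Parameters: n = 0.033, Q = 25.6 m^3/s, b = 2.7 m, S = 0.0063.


We use the wide-channel approximation y_n = (n*Q/(b*sqrt(S)))^(3/5).
sqrt(S) = sqrt(0.0063) = 0.079373.
Numerator: n*Q = 0.033 * 25.6 = 0.8448.
Denominator: b*sqrt(S) = 2.7 * 0.079373 = 0.214307.
arg = 3.942.
y_n = 3.942^(3/5) = 2.2774 m.

2.2774


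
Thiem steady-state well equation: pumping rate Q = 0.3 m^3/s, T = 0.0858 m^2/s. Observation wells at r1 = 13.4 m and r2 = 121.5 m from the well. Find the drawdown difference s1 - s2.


Thiem equation: s1 - s2 = Q/(2*pi*T) * ln(r2/r1).
ln(r2/r1) = ln(121.5/13.4) = 2.2047.
Q/(2*pi*T) = 0.3 / (2*pi*0.0858) = 0.3 / 0.5391 = 0.5565.
s1 - s2 = 0.5565 * 2.2047 = 1.2269 m.

1.2269


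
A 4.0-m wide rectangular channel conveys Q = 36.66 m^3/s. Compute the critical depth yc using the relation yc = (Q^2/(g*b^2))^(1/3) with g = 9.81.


Using yc = (Q^2 / (g * b^2))^(1/3):
Q^2 = 36.66^2 = 1343.96.
g * b^2 = 9.81 * 4.0^2 = 9.81 * 16.0 = 156.96.
Q^2 / (g*b^2) = 1343.96 / 156.96 = 8.5624.
yc = 8.5624^(1/3) = 2.0458 m.

2.0458


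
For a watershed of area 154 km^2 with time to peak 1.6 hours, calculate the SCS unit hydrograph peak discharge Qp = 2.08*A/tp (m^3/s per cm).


SCS formula: Qp = 2.08 * A / tp.
Qp = 2.08 * 154 / 1.6
   = 320.32 / 1.6
   = 200.2 m^3/s per cm.

200.2


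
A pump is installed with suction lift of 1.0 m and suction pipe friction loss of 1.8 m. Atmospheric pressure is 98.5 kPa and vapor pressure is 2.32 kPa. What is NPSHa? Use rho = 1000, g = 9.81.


NPSHa = p_atm/(rho*g) - z_s - hf_s - p_vap/(rho*g).
p_atm/(rho*g) = 98.5*1000 / (1000*9.81) = 10.041 m.
p_vap/(rho*g) = 2.32*1000 / (1000*9.81) = 0.236 m.
NPSHa = 10.041 - 1.0 - 1.8 - 0.236
      = 7.0 m.

7.0


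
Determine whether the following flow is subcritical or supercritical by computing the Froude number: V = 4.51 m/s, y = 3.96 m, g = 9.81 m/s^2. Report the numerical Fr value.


The Froude number is defined as Fr = V / sqrt(g*y).
g*y = 9.81 * 3.96 = 38.8476.
sqrt(g*y) = sqrt(38.8476) = 6.2328.
Fr = 4.51 / 6.2328 = 0.7236.
Since Fr < 1, the flow is subcritical.

0.7236


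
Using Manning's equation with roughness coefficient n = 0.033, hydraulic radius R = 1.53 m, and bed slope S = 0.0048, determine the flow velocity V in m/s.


Manning's equation gives V = (1/n) * R^(2/3) * S^(1/2).
First, compute R^(2/3) = 1.53^(2/3) = 1.3278.
Next, S^(1/2) = 0.0048^(1/2) = 0.069282.
Then 1/n = 1/0.033 = 30.3.
V = 30.3 * 1.3278 * 0.069282 = 2.7876 m/s.

2.7876


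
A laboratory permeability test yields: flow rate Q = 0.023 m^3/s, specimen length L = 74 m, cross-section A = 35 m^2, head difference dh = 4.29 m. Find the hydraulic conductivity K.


From K = Q*L / (A*dh):
Numerator: Q*L = 0.023 * 74 = 1.702.
Denominator: A*dh = 35 * 4.29 = 150.15.
K = 1.702 / 150.15 = 0.011335 m/s.

0.011335


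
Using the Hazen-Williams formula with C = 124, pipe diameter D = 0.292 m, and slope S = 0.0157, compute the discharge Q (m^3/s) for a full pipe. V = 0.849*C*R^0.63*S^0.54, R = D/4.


For a full circular pipe, R = D/4 = 0.292/4 = 0.073 m.
V = 0.849 * 124 * 0.073^0.63 * 0.0157^0.54
  = 0.849 * 124 * 0.192262 * 0.106117
  = 2.1479 m/s.
Pipe area A = pi*D^2/4 = pi*0.292^2/4 = 0.067 m^2.
Q = A * V = 0.067 * 2.1479 = 0.1438 m^3/s.

0.1438


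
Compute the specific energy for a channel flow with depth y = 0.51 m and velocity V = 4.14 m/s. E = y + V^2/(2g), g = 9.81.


Specific energy E = y + V^2/(2g).
Velocity head = V^2/(2g) = 4.14^2 / (2*9.81) = 17.1396 / 19.62 = 0.8736 m.
E = 0.51 + 0.8736 = 1.3836 m.

1.3836


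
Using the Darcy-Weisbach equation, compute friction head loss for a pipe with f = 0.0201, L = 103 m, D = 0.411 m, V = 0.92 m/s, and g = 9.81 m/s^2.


Darcy-Weisbach equation: h_f = f * (L/D) * V^2/(2g).
f * L/D = 0.0201 * 103/0.411 = 5.0372.
V^2/(2g) = 0.92^2 / (2*9.81) = 0.8464 / 19.62 = 0.0431 m.
h_f = 5.0372 * 0.0431 = 0.217 m.

0.217


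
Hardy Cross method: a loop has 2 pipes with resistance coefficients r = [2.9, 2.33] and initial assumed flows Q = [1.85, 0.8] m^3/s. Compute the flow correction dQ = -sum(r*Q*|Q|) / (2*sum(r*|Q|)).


Numerator terms (r*Q*|Q|): 2.9*1.85*|1.85| = 9.9253; 2.33*0.8*|0.8| = 1.4912.
Sum of numerator = 11.4165.
Denominator terms (r*|Q|): 2.9*|1.85| = 5.365; 2.33*|0.8| = 1.864.
2 * sum of denominator = 2 * 7.229 = 14.458.
dQ = -11.4165 / 14.458 = -0.7896 m^3/s.

-0.7896


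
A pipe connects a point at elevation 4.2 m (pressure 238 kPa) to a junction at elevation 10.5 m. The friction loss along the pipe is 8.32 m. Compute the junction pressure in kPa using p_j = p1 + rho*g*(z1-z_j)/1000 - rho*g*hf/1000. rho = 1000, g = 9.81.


Junction pressure: p_j = p1 + rho*g*(z1 - z_j)/1000 - rho*g*hf/1000.
Elevation term = 1000*9.81*(4.2 - 10.5)/1000 = -61.803 kPa.
Friction term = 1000*9.81*8.32/1000 = 81.619 kPa.
p_j = 238 + -61.803 - 81.619 = 94.58 kPa.

94.58


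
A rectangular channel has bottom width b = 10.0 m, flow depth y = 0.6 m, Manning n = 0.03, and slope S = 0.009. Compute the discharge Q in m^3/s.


For a rectangular channel, the cross-sectional area A = b * y = 10.0 * 0.6 = 6.0 m^2.
The wetted perimeter P = b + 2y = 10.0 + 2*0.6 = 11.2 m.
Hydraulic radius R = A/P = 6.0/11.2 = 0.5357 m.
Velocity V = (1/n)*R^(2/3)*S^(1/2) = (1/0.03)*0.5357^(2/3)*0.009^(1/2) = 2.0859 m/s.
Discharge Q = A * V = 6.0 * 2.0859 = 12.515 m^3/s.

12.515


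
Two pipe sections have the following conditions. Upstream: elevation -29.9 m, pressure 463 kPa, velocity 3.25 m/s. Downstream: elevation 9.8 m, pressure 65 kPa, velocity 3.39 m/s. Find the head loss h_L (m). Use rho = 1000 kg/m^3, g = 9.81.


Total head at each section: H = z + p/(rho*g) + V^2/(2g).
H1 = -29.9 + 463*1000/(1000*9.81) + 3.25^2/(2*9.81)
   = -29.9 + 47.197 + 0.5384
   = 17.835 m.
H2 = 9.8 + 65*1000/(1000*9.81) + 3.39^2/(2*9.81)
   = 9.8 + 6.626 + 0.5857
   = 17.012 m.
h_L = H1 - H2 = 17.835 - 17.012 = 0.823 m.

0.823


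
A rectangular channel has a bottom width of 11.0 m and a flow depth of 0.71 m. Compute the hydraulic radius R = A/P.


For a rectangular section:
Flow area A = b * y = 11.0 * 0.71 = 7.81 m^2.
Wetted perimeter P = b + 2y = 11.0 + 2*0.71 = 12.42 m.
Hydraulic radius R = A/P = 7.81 / 12.42 = 0.6288 m.

0.6288


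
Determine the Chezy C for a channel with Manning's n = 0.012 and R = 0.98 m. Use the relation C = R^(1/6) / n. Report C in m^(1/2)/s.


The Chezy coefficient relates to Manning's n through C = R^(1/6) / n.
R^(1/6) = 0.98^(1/6) = 0.996639.
C = 0.996639 / 0.012 = 83.05 m^(1/2)/s.

83.05


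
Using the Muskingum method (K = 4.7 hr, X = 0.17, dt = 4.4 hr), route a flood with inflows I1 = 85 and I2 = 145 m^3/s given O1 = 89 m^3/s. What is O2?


Muskingum coefficients:
denom = 2*K*(1-X) + dt = 2*4.7*(1-0.17) + 4.4 = 12.202.
C0 = (dt - 2*K*X)/denom = (4.4 - 2*4.7*0.17)/12.202 = 0.2296.
C1 = (dt + 2*K*X)/denom = (4.4 + 2*4.7*0.17)/12.202 = 0.4916.
C2 = (2*K*(1-X) - dt)/denom = 0.2788.
O2 = C0*I2 + C1*I1 + C2*O1
   = 0.2296*145 + 0.4916*85 + 0.2788*89
   = 99.89 m^3/s.

99.89


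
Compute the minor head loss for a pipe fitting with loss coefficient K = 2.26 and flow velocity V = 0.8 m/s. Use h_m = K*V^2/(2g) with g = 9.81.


Minor loss formula: h_m = K * V^2/(2g).
V^2 = 0.8^2 = 0.64.
V^2/(2g) = 0.64 / 19.62 = 0.0326 m.
h_m = 2.26 * 0.0326 = 0.0737 m.

0.0737


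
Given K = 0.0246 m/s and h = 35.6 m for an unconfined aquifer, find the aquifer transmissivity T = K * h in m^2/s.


Transmissivity is defined as T = K * h.
T = 0.0246 * 35.6
  = 0.8758 m^2/s.

0.8758


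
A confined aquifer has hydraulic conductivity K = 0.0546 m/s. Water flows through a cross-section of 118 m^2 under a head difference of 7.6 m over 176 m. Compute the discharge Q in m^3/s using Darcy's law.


Darcy's law: Q = K * A * i, where i = dh/L.
Hydraulic gradient i = 7.6 / 176 = 0.043182.
Q = 0.0546 * 118 * 0.043182
  = 0.2782 m^3/s.

0.2782


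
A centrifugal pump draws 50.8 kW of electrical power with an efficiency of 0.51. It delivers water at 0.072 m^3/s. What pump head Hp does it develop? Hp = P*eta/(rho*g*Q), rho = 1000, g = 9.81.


Pump head formula: Hp = P * eta / (rho * g * Q).
Numerator: P * eta = 50.8 * 1000 * 0.51 = 25908.0 W.
Denominator: rho * g * Q = 1000 * 9.81 * 0.072 = 706.32.
Hp = 25908.0 / 706.32 = 36.68 m.

36.68


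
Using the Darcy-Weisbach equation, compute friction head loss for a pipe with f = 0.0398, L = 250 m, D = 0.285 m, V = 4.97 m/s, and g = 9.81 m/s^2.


Darcy-Weisbach equation: h_f = f * (L/D) * V^2/(2g).
f * L/D = 0.0398 * 250/0.285 = 34.9123.
V^2/(2g) = 4.97^2 / (2*9.81) = 24.7009 / 19.62 = 1.259 m.
h_f = 34.9123 * 1.259 = 43.953 m.

43.953


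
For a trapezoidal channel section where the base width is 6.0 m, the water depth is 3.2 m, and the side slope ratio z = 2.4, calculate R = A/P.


For a trapezoidal section with side slope z:
A = (b + z*y)*y = (6.0 + 2.4*3.2)*3.2 = 43.776 m^2.
P = b + 2*y*sqrt(1 + z^2) = 6.0 + 2*3.2*sqrt(1 + 2.4^2) = 22.64 m.
R = A/P = 43.776 / 22.64 = 1.9336 m.

1.9336


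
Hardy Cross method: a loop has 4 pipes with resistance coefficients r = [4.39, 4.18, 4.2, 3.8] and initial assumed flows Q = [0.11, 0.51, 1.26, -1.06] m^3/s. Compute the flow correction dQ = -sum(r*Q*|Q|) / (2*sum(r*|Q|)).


Numerator terms (r*Q*|Q|): 4.39*0.11*|0.11| = 0.0531; 4.18*0.51*|0.51| = 1.0872; 4.2*1.26*|1.26| = 6.6679; 3.8*-1.06*|-1.06| = -4.2697.
Sum of numerator = 3.5386.
Denominator terms (r*|Q|): 4.39*|0.11| = 0.4829; 4.18*|0.51| = 2.1318; 4.2*|1.26| = 5.292; 3.8*|-1.06| = 4.028.
2 * sum of denominator = 2 * 11.9347 = 23.8694.
dQ = -3.5386 / 23.8694 = -0.1482 m^3/s.

-0.1482


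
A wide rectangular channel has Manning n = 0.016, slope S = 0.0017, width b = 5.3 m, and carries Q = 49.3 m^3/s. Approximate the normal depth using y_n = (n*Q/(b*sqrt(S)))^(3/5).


We use the wide-channel approximation y_n = (n*Q/(b*sqrt(S)))^(3/5).
sqrt(S) = sqrt(0.0017) = 0.041231.
Numerator: n*Q = 0.016 * 49.3 = 0.7888.
Denominator: b*sqrt(S) = 5.3 * 0.041231 = 0.218524.
arg = 3.6097.
y_n = 3.6097^(3/5) = 2.1601 m.

2.1601


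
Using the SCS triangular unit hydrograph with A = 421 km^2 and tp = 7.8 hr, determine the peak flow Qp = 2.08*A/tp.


SCS formula: Qp = 2.08 * A / tp.
Qp = 2.08 * 421 / 7.8
   = 875.68 / 7.8
   = 112.27 m^3/s per cm.

112.27


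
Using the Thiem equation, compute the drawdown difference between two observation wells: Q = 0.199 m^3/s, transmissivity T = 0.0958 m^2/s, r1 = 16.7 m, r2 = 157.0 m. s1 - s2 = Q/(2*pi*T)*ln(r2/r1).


Thiem equation: s1 - s2 = Q/(2*pi*T) * ln(r2/r1).
ln(r2/r1) = ln(157.0/16.7) = 2.2408.
Q/(2*pi*T) = 0.199 / (2*pi*0.0958) = 0.199 / 0.6019 = 0.3306.
s1 - s2 = 0.3306 * 2.2408 = 0.7408 m.

0.7408


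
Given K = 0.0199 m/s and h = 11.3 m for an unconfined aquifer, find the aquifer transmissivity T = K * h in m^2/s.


Transmissivity is defined as T = K * h.
T = 0.0199 * 11.3
  = 0.2249 m^2/s.

0.2249


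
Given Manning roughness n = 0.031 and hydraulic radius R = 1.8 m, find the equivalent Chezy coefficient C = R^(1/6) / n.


The Chezy coefficient relates to Manning's n through C = R^(1/6) / n.
R^(1/6) = 1.8^(1/6) = 1.102924.
C = 1.102924 / 0.031 = 35.58 m^(1/2)/s.

35.58


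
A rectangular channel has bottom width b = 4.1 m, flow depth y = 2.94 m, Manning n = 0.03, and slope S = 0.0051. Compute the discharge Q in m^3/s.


For a rectangular channel, the cross-sectional area A = b * y = 4.1 * 2.94 = 12.05 m^2.
The wetted perimeter P = b + 2y = 4.1 + 2*2.94 = 9.98 m.
Hydraulic radius R = A/P = 12.05/9.98 = 1.2078 m.
Velocity V = (1/n)*R^(2/3)*S^(1/2) = (1/0.03)*1.2078^(2/3)*0.0051^(1/2) = 2.6998 m/s.
Discharge Q = A * V = 12.05 * 2.6998 = 32.543 m^3/s.

32.543
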